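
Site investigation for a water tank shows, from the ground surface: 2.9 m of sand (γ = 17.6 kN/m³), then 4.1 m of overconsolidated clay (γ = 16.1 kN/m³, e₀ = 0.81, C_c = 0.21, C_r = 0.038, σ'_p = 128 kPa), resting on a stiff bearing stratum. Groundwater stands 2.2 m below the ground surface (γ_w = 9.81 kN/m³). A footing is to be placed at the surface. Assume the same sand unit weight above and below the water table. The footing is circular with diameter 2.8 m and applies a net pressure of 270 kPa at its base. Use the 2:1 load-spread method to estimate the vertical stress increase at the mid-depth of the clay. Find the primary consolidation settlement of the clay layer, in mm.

S_c ≈ 18 mm

Mid-depth of clay below the ground surface: z = 2.9 + 4.1/2 = 4.95 m.
Total vertical stress at mid-clay: σ_v = 17.6×2.9 + 16.1×2.05 = 84.045 kPa.
Pore pressure: u = 9.81×(4.95 − 2.2) = 26.978 kPa.
Initial effective stress: σ'_0 = σ_v − u = 84.045 − 26.978 = 57.067 kPa.
Stress increase at mid-clay by the 2:1 spreading method:
Δσ ≈ qD²/(D+z)² = 270×2.8²/(2.8+4.95)² = 35.243 kPa
Final effective stress: σ'_f = 57.067 + 35.243 = 92.31 kPa.
σ'_f = 92.31 ≤ σ'_p = 128 kPa, so the clay remains overconsolidated and only the recompression index applies:
S_c = C_r·H/(1+e₀)·log₁₀(σ'_f/σ'_0) = 0.038×4.1/1.81×log₁₀(92.31/57.067)
    = 0.086078 × 0.20886 = 0.01798 m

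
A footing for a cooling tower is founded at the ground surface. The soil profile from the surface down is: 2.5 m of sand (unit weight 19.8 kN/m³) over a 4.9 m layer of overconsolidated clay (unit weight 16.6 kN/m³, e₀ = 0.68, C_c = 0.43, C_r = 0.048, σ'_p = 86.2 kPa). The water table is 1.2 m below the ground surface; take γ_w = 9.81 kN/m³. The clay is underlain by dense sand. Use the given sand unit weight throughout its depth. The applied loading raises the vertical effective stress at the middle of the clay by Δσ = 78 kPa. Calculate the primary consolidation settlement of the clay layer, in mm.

Mid-depth of clay below the ground surface: z = 2.5 + 4.9/2 = 4.95 m.
Total vertical stress at mid-clay: σ_v = 19.8×2.5 + 16.6×2.45 = 90.17 kPa.
Pore pressure: u = 9.81×(4.95 − 1.2) = 36.788 kPa.
Initial effective stress: σ'_0 = σ_v − u = 90.17 − 36.788 = 53.382 kPa.
Final effective stress: σ'_f = 53.382 + 78 = 131.38 kPa.
σ'_f = 131.38 > σ'_p = 86.2 kPa, so the stress path crosses the preconsolidation pressure — recompression up to σ'_p, then virgin compression beyond:
S_c = H/(1+e₀)·[C_r·log₁₀(σ'_p/σ'_0) + C_c·log₁₀(σ'_f/σ'_p)]
    = 4.9/1.68 × [0.048×log₁₀(86.2/53.382) + 0.43×log₁₀(131.38/86.2)]
    = 2.9167 × [0.0099894 + 0.078699] = 0.2587 m

S_c ≈ 259 mm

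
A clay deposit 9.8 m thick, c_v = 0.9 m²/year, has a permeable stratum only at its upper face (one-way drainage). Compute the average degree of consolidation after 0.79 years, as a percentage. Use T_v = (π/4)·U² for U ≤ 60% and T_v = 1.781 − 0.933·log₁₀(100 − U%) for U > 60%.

U ≈ 9.71 %

Drainage path length: H_d = H = 9.8 m (single drainage).
T_v = c_v·t/H_d² = 0.9×0.79/9.8² = 0.0074032.
T_v = 0.0074032 corresponds to the U ≤ 60% branch:
U = √(4T_v/π) = 0.09709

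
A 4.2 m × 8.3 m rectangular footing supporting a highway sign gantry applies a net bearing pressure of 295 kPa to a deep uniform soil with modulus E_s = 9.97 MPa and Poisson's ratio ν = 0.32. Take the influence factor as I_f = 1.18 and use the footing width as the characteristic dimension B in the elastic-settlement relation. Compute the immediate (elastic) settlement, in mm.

Immediate (elastic) settlement: S_e = q·B·(1−ν²)/E_s · I_f.
E_s = 9.97 MPa = 9970 kPa.
S_e = 295 × 4.2 × (1 − 0.32²) / 9970 × 1.18
    = 295 × 4.2 × 0.8976 / 9970 × 1.18
    = 0.1316 m = 131.6 mm

S_e ≈ 132 mm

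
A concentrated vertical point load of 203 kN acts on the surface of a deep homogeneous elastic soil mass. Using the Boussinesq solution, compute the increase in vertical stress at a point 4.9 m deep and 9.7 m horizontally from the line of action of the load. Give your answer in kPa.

Boussinesq vertical stress below a point load on an elastic half-space:
Δσ_z = 3P/(2πz²) · [1 + (r/z)²]^(−5/2)
r/z = 9.7/4.9 = 1.9796; [1+(r/z)²]^(−5/2) = 0.018636.
Δσ_z = 3×203/(2π×4.9²) × 0.018636 = 4.0369 × 0.018636 = 0.07523 kPa

Δσ_z ≈ 0.0752 kPa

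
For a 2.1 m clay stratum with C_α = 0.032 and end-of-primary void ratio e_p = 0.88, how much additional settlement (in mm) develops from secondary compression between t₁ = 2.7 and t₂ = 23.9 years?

Secondary compression: S_s = C_α·H/(1+e_p)·log₁₀(t₂/t₁)
S_s = 0.032×2.1/(1+0.88)×log₁₀(23.9/2.7)
    = 0.03574 × 0.947 = 0.03385 m

S_s ≈ 33.9 mm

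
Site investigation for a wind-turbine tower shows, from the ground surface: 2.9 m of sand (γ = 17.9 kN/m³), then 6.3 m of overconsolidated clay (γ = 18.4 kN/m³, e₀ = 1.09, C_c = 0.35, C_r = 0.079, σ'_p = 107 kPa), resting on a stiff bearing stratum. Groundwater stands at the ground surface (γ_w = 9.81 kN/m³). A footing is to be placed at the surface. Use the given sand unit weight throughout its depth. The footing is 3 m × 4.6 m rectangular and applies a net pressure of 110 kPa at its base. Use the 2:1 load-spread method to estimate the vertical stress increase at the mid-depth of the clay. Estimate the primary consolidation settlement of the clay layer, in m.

Mid-depth of clay below the ground surface: z = 2.9 + 6.3/2 = 6.05 m.
Total vertical stress at mid-clay: σ_v = 17.9×2.9 + 18.4×3.15 = 109.87 kPa.
Pore pressure: u = 9.81×(6.05 − 0) = 59.351 kPa.
Initial effective stress: σ'_0 = σ_v − u = 109.87 − 59.351 = 50.519 kPa.
Stress increase at mid-clay by the 2:1 spreading method:
Δσ = qBL/((B+z)(L+z)) = 110×3×4.6/((3+6.05)(4.6+6.05)) = 15.75 kPa
Final effective stress: σ'_f = 50.519 + 15.75 = 66.269 kPa.
σ'_f = 66.269 ≤ σ'_p = 107 kPa, so the clay remains overconsolidated and only the recompression index applies:
S_c = C_r·H/(1+e₀)·log₁₀(σ'_f/σ'_0) = 0.079×6.3/2.09×log₁₀(66.269/50.519)
    = 0.23814 × 0.11786 = 0.02807 m

S_c ≈ 0.0281 m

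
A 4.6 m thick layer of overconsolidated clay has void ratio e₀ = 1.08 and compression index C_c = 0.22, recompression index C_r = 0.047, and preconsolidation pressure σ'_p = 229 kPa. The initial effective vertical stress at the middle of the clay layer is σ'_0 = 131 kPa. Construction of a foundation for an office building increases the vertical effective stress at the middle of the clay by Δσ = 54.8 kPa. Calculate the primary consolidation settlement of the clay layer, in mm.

Final effective stress: σ'_f = 131 + 54.8 = 185.8 kPa.
σ'_f = 185.8 ≤ σ'_p = 229 kPa, so the clay remains overconsolidated and only the recompression index applies:
S_c = C_r·H/(1+e₀)·log₁₀(σ'_f/σ'_0) = 0.047×4.6/2.08×log₁₀(185.8/131)
    = 0.10394 × 0.15177 = 0.01578 m

S_c ≈ 15.8 mm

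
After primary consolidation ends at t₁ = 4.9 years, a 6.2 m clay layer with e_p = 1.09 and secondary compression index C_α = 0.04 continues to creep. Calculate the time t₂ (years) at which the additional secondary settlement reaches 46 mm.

t₂ ≈ 12 years

S_s = C_α·H/(1+e_p)·log₁₀(t₂/t₁) ⇒ log₁₀(t₂/t₁) = S_s·(1+e_p)/(C_α·H).
log₁₀(t₂/t₁) = 0.046 × (1+1.09) / (0.04×6.2) = 0.3877
t₂ = t₁ × 10^0.3877 = 4.9 × 2.442 = 11.96 years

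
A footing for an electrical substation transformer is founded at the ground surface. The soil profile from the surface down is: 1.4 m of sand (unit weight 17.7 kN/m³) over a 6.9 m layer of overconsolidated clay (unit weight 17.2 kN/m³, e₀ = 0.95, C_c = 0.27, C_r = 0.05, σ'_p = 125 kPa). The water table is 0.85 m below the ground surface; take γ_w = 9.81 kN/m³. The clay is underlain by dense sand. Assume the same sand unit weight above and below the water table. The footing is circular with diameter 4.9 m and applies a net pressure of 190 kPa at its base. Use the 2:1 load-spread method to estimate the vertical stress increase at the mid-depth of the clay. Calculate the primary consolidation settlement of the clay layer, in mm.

S_c ≈ 55.9 mm

Mid-depth of clay below the ground surface: z = 1.4 + 6.9/2 = 4.85 m.
Total vertical stress at mid-clay: σ_v = 17.7×1.4 + 17.2×3.45 = 84.12 kPa.
Pore pressure: u = 9.81×(4.85 − 0.85) = 39.24 kPa.
Initial effective stress: σ'_0 = σ_v − u = 84.12 − 39.24 = 44.88 kPa.
Stress increase at mid-clay by the 2:1 spreading method:
Δσ ≈ qD²/(D+z)² = 190×4.9²/(4.9+4.85)² = 47.988 kPa
Final effective stress: σ'_f = 44.88 + 47.988 = 92.868 kPa.
σ'_f = 92.868 ≤ σ'_p = 125 kPa, so the clay remains overconsolidated and only the recompression index applies:
S_c = C_r·H/(1+e₀)·log₁₀(σ'_f/σ'_0) = 0.05×6.9/1.95×log₁₀(92.868/44.88)
    = 0.17692 × 0.31581 = 0.05587 m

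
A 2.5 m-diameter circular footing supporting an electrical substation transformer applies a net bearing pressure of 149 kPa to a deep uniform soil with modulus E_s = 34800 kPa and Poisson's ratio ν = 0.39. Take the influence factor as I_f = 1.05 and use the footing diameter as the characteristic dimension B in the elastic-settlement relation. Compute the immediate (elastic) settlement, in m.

S_e ≈ 0.00953 m

Immediate (elastic) settlement: S_e = q·B·(1−ν²)/E_s · I_f.
S_e = 149 × 2.5 × (1 − 0.39²) / 34800 × 1.05
    = 149 × 2.5 × 0.8479 / 34800 × 1.05
    = 0.00953 m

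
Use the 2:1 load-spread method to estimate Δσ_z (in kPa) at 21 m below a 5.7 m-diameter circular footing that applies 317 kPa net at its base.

Δσ_z ≈ 14.4 kPa

By the 2:1 method the load spreads at 1 horizontal : 2 vertical, so at depth z the loaded area has grown by z in each plan dimension:
Δσ ≈ qD²/(D+z)² = 317×5.7²/(5.7+21)² = 14.447 kPa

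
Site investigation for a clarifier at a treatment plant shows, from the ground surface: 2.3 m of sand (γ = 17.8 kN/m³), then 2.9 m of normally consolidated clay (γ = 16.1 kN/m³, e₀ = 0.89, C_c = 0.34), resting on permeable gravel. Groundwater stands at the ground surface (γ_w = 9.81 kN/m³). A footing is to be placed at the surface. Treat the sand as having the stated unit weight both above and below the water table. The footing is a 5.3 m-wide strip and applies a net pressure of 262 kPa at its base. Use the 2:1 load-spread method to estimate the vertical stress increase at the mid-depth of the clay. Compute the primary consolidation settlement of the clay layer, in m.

Mid-depth of clay below the ground surface: z = 2.3 + 2.9/2 = 3.75 m.
Total vertical stress at mid-clay: σ_v = 17.8×2.3 + 16.1×1.45 = 64.285 kPa.
Pore pressure: u = 9.81×(3.75 − 0) = 36.788 kPa.
Initial effective stress: σ'_0 = σ_v − u = 64.285 − 36.788 = 27.497 kPa.
Stress increase at mid-clay by the 2:1 spreading method:
Δσ = qB/(B+z) = 262×5.3/(5.3+3.75) = 153.44 kPa
Final effective stress: σ'_f = σ'_0 + Δσ = 27.497 + 153.44 = 180.94 kPa.
Normally consolidated clay, so the full stress increment lies on the virgin compression line:
S_c = C_c·H/(1+e₀)·log₁₀(σ'_f/σ'_0) = 0.34×2.9/(1+0.89)×log₁₀(180.94/27.497)
    = 0.52169 × 0.81825 = 0.4269 m

S_c ≈ 0.427 m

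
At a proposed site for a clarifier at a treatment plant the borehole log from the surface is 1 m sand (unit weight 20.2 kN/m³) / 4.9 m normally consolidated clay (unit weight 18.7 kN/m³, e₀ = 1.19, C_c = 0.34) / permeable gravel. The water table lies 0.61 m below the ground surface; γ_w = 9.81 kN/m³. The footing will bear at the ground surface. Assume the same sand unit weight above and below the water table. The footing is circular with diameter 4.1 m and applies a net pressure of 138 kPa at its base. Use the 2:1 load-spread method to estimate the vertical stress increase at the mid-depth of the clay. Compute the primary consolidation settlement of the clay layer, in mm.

Mid-depth of clay below the ground surface: z = 1 + 4.9/2 = 3.45 m.
Total vertical stress at mid-clay: σ_v = 20.2×1 + 18.7×2.45 = 66.015 kPa.
Pore pressure: u = 9.81×(3.45 − 0.61) = 27.86 kPa.
Initial effective stress: σ'_0 = σ_v − u = 66.015 − 27.86 = 38.155 kPa.
Stress increase at mid-clay by the 2:1 spreading method:
Δσ ≈ qD²/(D+z)² = 138×4.1²/(4.1+3.45)² = 40.696 kPa
Final effective stress: σ'_f = σ'_0 + Δσ = 38.155 + 40.696 = 78.851 kPa.
Normally consolidated clay, so the full stress increment lies on the virgin compression line:
S_c = C_c·H/(1+e₀)·log₁₀(σ'_f/σ'_0) = 0.34×4.9/(1+1.19)×log₁₀(78.851/38.155)
    = 0.76073 × 0.31526 = 0.2398 m

S_c ≈ 240 mm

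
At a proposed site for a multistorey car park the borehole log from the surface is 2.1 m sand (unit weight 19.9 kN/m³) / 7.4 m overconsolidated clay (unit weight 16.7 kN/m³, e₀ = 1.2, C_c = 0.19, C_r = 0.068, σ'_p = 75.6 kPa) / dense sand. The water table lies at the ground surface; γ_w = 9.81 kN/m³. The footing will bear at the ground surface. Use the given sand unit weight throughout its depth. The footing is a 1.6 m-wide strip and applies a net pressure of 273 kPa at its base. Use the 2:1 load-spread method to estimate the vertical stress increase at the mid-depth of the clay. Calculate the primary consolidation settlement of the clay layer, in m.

S_c ≈ 0.141 m

Mid-depth of clay below the ground surface: z = 2.1 + 7.4/2 = 5.8 m.
Total vertical stress at mid-clay: σ_v = 19.9×2.1 + 16.7×3.7 = 103.58 kPa.
Pore pressure: u = 9.81×(5.8 − 0) = 56.898 kPa.
Initial effective stress: σ'_0 = σ_v − u = 103.58 − 56.898 = 46.682 kPa.
Stress increase at mid-clay by the 2:1 spreading method:
Δσ = qB/(B+z) = 273×1.6/(1.6+5.8) = 59.027 kPa
Final effective stress: σ'_f = 46.682 + 59.027 = 105.71 kPa.
σ'_f = 105.71 > σ'_p = 75.6 kPa, so the stress path crosses the preconsolidation pressure — recompression up to σ'_p, then virgin compression beyond:
S_c = H/(1+e₀)·[C_r·log₁₀(σ'_p/σ'_0) + C_c·log₁₀(σ'_f/σ'_p)]
    = 7.4/2.2 × [0.068×log₁₀(75.6/46.682) + 0.19×log₁₀(105.71/75.6)]
    = 3.3636 × [0.014237 + 0.027663] = 0.1409 m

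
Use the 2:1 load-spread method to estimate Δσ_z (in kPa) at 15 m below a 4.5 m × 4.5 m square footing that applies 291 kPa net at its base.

Δσ_z ≈ 15.5 kPa

By the 2:1 method the load spreads at 1 horizontal : 2 vertical, so at depth z the loaded area has grown by z in each plan dimension:
Δσ = qBL/((B+z)(L+z)) = 291×4.5×4.5/((4.5+15)(4.5+15)) = 15.497 kPa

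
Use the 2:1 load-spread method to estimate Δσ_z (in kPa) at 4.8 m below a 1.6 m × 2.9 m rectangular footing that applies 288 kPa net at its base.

By the 2:1 method the load spreads at 1 horizontal : 2 vertical, so at depth z the loaded area has grown by z in each plan dimension:
Δσ = qBL/((B+z)(L+z)) = 288×1.6×2.9/((1.6+4.8)(2.9+4.8)) = 27.117 kPa

Δσ_z ≈ 27.1 kPa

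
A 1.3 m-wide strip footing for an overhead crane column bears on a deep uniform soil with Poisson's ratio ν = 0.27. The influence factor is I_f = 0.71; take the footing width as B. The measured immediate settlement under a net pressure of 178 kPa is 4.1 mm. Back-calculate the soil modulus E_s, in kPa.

S_e = q·B·(1−ν²)/E_s · I_f  ⇒  E_s = q·B·(1−ν²)·I_f / S_e.
E_s = 178 × 1.3 × 0.9271 × 0.71 / 0.0041 = 37150 kPa

E_s ≈ 37200 kPa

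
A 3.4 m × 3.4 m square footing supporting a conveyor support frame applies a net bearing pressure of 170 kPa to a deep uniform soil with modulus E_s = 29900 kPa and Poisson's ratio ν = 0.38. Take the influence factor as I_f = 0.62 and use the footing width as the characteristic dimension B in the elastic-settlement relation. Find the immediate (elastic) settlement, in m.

S_e ≈ 0.0103 m

Immediate (elastic) settlement: S_e = q·B·(1−ν²)/E_s · I_f.
S_e = 170 × 3.4 × (1 − 0.38²) / 29900 × 0.62
    = 170 × 3.4 × 0.8556 / 29900 × 0.62
    = 0.01025 m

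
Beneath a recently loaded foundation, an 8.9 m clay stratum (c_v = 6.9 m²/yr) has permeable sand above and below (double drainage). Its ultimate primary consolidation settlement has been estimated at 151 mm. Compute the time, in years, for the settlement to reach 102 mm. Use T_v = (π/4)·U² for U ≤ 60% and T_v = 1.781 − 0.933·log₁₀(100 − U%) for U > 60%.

Drainage path length: H_d = H/2 = 4.45 m (double drainage).
U = S(t)/S_ult = 102/151 = 0.6755.
U > 60%: T_v = 1.781 − 0.933·log₁₀(100 − 67.55) = 0.37103.
t = T_v·H_d²/c_v = 0.37103×4.45²/6.9 = 1.065 years.

t ≈ 1.06 years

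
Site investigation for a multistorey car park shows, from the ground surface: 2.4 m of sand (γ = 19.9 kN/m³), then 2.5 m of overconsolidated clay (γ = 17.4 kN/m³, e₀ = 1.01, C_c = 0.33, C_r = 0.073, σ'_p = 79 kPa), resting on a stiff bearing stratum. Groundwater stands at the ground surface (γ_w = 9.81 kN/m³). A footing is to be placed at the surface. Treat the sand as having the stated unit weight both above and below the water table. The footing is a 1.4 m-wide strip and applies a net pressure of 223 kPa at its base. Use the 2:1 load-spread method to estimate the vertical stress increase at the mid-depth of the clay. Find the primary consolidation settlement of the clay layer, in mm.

S_c ≈ 67.5 mm

Mid-depth of clay below the ground surface: z = 2.4 + 2.5/2 = 3.65 m.
Total vertical stress at mid-clay: σ_v = 19.9×2.4 + 17.4×1.25 = 69.51 kPa.
Pore pressure: u = 9.81×(3.65 − 0) = 35.806 kPa.
Initial effective stress: σ'_0 = σ_v − u = 69.51 − 35.806 = 33.704 kPa.
Stress increase at mid-clay by the 2:1 spreading method:
Δσ = qB/(B+z) = 223×1.4/(1.4+3.65) = 61.822 kPa
Final effective stress: σ'_f = 33.704 + 61.822 = 95.526 kPa.
σ'_f = 95.526 > σ'_p = 79 kPa, so the stress path crosses the preconsolidation pressure — recompression up to σ'_p, then virgin compression beyond:
S_c = H/(1+e₀)·[C_r·log₁₀(σ'_p/σ'_0) + C_c·log₁₀(σ'_f/σ'_p)]
    = 2.5/2.01 × [0.073×log₁₀(79/33.704) + 0.33×log₁₀(95.526/79)]
    = 1.2438 × [0.027006 + 0.027223] = 0.06745 m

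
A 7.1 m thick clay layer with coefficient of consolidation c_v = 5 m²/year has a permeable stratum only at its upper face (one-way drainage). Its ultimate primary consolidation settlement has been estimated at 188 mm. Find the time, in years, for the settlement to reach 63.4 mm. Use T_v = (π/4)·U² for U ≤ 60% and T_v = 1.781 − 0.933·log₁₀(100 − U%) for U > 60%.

t ≈ 0.901 years

Drainage path length: H_d = H = 7.1 m (single drainage).
U = S(t)/S_ult = 63.4/188 = 0.3372.
U ≤ 60%: T_v = (π/4)·U² = (π/4)×0.33723² = 0.089321.
t = T_v·H_d²/c_v = 0.089321×7.1²/5 = 0.9005 years.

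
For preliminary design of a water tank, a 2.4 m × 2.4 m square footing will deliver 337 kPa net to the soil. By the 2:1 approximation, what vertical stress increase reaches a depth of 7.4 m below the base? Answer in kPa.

Δσ_z ≈ 20.2 kPa

By the 2:1 method the load spreads at 1 horizontal : 2 vertical, so at depth z the loaded area has grown by z in each plan dimension:
Δσ = qBL/((B+z)(L+z)) = 337×2.4×2.4/((2.4+7.4)(2.4+7.4)) = 20.212 kPa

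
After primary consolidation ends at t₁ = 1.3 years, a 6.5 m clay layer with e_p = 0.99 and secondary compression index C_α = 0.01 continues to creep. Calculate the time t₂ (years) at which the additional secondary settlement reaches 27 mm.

S_s = C_α·H/(1+e_p)·log₁₀(t₂/t₁) ⇒ log₁₀(t₂/t₁) = S_s·(1+e_p)/(C_α·H).
log₁₀(t₂/t₁) = 0.027 × (1+0.99) / (0.01×6.5) = 0.8266
t₂ = t₁ × 10^0.8266 = 1.3 × 6.708 = 8.721 years

t₂ ≈ 8.72 years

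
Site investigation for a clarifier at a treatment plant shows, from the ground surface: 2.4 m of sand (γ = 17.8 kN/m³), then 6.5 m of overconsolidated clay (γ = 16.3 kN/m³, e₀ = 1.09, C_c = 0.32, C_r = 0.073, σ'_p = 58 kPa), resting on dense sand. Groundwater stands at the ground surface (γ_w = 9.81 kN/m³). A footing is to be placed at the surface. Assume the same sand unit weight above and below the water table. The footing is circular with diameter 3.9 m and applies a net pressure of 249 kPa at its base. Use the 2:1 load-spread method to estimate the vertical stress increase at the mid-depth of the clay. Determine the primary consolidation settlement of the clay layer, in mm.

Mid-depth of clay below the ground surface: z = 2.4 + 6.5/2 = 5.65 m.
Total vertical stress at mid-clay: σ_v = 17.8×2.4 + 16.3×3.25 = 95.695 kPa.
Pore pressure: u = 9.81×(5.65 − 0) = 55.427 kPa.
Initial effective stress: σ'_0 = σ_v − u = 95.695 − 55.427 = 40.268 kPa.
Stress increase at mid-clay by the 2:1 spreading method:
Δσ ≈ qD²/(D+z)² = 249×3.9²/(3.9+5.65)² = 41.526 kPa
Final effective stress: σ'_f = 40.268 + 41.526 = 81.794 kPa.
σ'_f = 81.794 > σ'_p = 58 kPa, so the stress path crosses the preconsolidation pressure — recompression up to σ'_p, then virgin compression beyond:
S_c = H/(1+e₀)·[C_r·log₁₀(σ'_p/σ'_0) + C_c·log₁₀(σ'_f/σ'_p)]
    = 6.5/2.09 × [0.073×log₁₀(58/40.268) + 0.32×log₁₀(81.794/58)]
    = 3.11 × [0.011568 + 0.047774] = 0.1846 m

S_c ≈ 185 mm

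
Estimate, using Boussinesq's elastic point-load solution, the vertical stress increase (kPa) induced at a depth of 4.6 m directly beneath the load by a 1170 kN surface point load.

Boussinesq vertical stress below a point load on an elastic half-space:
Δσ_z = 3P/(2πz²) · [1 + (r/z)²]^(−5/2)
r/z = 0/4.6 = 0; [1+(r/z)²]^(−5/2) = 1.
Δσ_z = 3×1170/(2π×4.6²) × 1 = 26.4 × 1 = 26.4 kPa

Δσ_z ≈ 26.4 kPa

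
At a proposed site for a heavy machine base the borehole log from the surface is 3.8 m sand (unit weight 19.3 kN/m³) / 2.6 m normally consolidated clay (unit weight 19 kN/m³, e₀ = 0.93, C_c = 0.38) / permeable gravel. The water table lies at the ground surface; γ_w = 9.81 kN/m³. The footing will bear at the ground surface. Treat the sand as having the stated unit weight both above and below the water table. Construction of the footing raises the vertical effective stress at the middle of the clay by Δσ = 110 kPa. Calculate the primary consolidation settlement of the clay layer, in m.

S_c ≈ 0.265 m

Mid-depth of clay below the ground surface: z = 3.8 + 2.6/2 = 5.1 m.
Total vertical stress at mid-clay: σ_v = 19.3×3.8 + 19×1.3 = 98.04 kPa.
Pore pressure: u = 9.81×(5.1 − 0) = 50.031 kPa.
Initial effective stress: σ'_0 = σ_v − u = 98.04 − 50.031 = 48.009 kPa.
Final effective stress: σ'_f = σ'_0 + Δσ = 48.009 + 110 = 158.01 kPa.
Normally consolidated clay, so the full stress increment lies on the virgin compression line:
S_c = C_c·H/(1+e₀)·log₁₀(σ'_f/σ'_0) = 0.38×2.6/(1+0.93)×log₁₀(158.01/48.009)
    = 0.51192 × 0.51736 = 0.2648 m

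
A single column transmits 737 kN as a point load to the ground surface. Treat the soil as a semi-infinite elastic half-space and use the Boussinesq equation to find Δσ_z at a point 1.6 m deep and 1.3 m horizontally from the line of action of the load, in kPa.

Δσ_z ≈ 38.7 kPa

Boussinesq vertical stress below a point load on an elastic half-space:
Δσ_z = 3P/(2πz²) · [1 + (r/z)²]^(−5/2)
r/z = 1.3/1.6 = 0.8125; [1+(r/z)²]^(−5/2) = 0.2816.
Δσ_z = 3×737/(2π×1.6²) × 0.2816 = 137.46 × 0.2816 = 38.71 kPa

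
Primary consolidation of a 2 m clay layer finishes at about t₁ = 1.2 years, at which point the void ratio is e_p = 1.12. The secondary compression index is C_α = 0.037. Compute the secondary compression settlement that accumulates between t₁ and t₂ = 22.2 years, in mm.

S_s ≈ 44.2 mm

Secondary compression: S_s = C_α·H/(1+e_p)·log₁₀(t₂/t₁)
S_s = 0.037×2/(1+1.12)×log₁₀(22.2/1.2)
    = 0.03491 × 1.267 = 0.04423 m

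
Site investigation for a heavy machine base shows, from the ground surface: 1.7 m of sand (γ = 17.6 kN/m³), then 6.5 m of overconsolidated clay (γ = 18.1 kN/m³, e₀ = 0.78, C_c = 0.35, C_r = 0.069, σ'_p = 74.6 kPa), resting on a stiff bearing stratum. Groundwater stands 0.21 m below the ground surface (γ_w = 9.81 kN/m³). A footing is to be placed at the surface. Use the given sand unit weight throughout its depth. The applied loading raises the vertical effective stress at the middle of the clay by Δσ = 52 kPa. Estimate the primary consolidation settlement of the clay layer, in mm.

S_c ≈ 192 mm

Mid-depth of clay below the ground surface: z = 1.7 + 6.5/2 = 4.95 m.
Total vertical stress at mid-clay: σ_v = 17.6×1.7 + 18.1×3.25 = 88.745 kPa.
Pore pressure: u = 9.81×(4.95 − 0.21) = 46.499 kPa.
Initial effective stress: σ'_0 = σ_v − u = 88.745 − 46.499 = 42.246 kPa.
Final effective stress: σ'_f = 42.246 + 52 = 94.246 kPa.
σ'_f = 94.246 > σ'_p = 74.6 kPa, so the stress path crosses the preconsolidation pressure — recompression up to σ'_p, then virgin compression beyond:
S_c = H/(1+e₀)·[C_r·log₁₀(σ'_p/σ'_0) + C_c·log₁₀(σ'_f/σ'_p)]
    = 6.5/1.78 × [0.069×log₁₀(74.6/42.246) + 0.35×log₁₀(94.246/74.6)]
    = 3.6517 × [0.01704 + 0.035533] = 0.192 m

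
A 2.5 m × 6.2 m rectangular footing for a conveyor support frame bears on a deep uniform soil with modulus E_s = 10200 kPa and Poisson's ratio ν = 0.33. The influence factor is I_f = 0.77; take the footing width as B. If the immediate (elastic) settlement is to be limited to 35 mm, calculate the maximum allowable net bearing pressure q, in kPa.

q ≈ 208 kPa

S_e = q·B·(1−ν²)/E_s · I_f  ⇒  q = S_e·E_s / (B·(1−ν²)·I_f).
q = 0.035 × 10200 / (2.5 × 0.8911 × 0.77) = 208.1 kPa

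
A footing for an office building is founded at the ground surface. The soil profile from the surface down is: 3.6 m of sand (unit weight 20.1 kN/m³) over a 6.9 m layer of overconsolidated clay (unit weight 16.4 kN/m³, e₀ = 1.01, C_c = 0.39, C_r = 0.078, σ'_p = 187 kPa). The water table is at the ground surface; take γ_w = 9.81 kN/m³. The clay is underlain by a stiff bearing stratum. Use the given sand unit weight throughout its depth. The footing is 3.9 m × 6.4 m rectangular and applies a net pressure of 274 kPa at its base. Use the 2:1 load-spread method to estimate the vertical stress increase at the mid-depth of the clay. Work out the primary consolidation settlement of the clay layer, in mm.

S_c ≈ 66.8 mm

Mid-depth of clay below the ground surface: z = 3.6 + 6.9/2 = 7.05 m.
Total vertical stress at mid-clay: σ_v = 20.1×3.6 + 16.4×3.45 = 128.94 kPa.
Pore pressure: u = 9.81×(7.05 − 0) = 69.16 kPa.
Initial effective stress: σ'_0 = σ_v − u = 128.94 − 69.16 = 59.78 kPa.
Stress increase at mid-clay by the 2:1 spreading method:
Δσ = qBL/((B+z)(L+z)) = 274×3.9×6.4/((3.9+7.05)(6.4+7.05)) = 46.436 kPa
Final effective stress: σ'_f = 59.78 + 46.436 = 106.22 kPa.
σ'_f = 106.22 ≤ σ'_p = 187 kPa, so the clay remains overconsolidated and only the recompression index applies:
S_c = C_r·H/(1+e₀)·log₁₀(σ'_f/σ'_0) = 0.078×6.9/2.01×log₁₀(106.22/59.78)
    = 0.26776 × 0.24965 = 0.06685 m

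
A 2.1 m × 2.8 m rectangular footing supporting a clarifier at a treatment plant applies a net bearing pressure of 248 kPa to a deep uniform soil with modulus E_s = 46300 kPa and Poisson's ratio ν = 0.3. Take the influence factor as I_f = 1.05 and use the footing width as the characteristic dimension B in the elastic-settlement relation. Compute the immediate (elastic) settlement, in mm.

S_e ≈ 10.7 mm

Immediate (elastic) settlement: S_e = q·B·(1−ν²)/E_s · I_f.
S_e = 248 × 2.1 × (1 − 0.3²) / 46300 × 1.05
    = 248 × 2.1 × 0.91 / 46300 × 1.05
    = 0.01075 m = 10.75 mm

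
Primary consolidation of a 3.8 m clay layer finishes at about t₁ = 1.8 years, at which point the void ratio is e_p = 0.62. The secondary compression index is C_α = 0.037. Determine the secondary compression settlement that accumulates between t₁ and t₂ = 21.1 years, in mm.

Secondary compression: S_s = C_α·H/(1+e_p)·log₁₀(t₂/t₁)
S_s = 0.037×3.8/(1+0.62)×log₁₀(21.1/1.8)
    = 0.08679 × 1.069 = 0.09278 m

S_s ≈ 92.8 mm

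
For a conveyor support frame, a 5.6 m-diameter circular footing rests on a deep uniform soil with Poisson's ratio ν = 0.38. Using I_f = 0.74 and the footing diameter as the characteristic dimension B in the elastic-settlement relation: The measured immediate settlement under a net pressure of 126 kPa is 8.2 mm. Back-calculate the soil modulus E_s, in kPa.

S_e = q·B·(1−ν²)/E_s · I_f  ⇒  E_s = q·B·(1−ν²)·I_f / S_e.
E_s = 126 × 5.6 × 0.8556 × 0.74 / 0.0082 = 54480 kPa

E_s ≈ 54500 kPa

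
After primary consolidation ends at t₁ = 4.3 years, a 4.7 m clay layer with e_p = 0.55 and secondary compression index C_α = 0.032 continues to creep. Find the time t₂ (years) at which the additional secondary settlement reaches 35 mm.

S_s = C_α·H/(1+e_p)·log₁₀(t₂/t₁) ⇒ log₁₀(t₂/t₁) = S_s·(1+e_p)/(C_α·H).
log₁₀(t₂/t₁) = 0.035 × (1+0.55) / (0.032×4.7) = 0.3607
t₂ = t₁ × 10^0.3607 = 4.3 × 2.295 = 9.867 years

t₂ ≈ 9.87 years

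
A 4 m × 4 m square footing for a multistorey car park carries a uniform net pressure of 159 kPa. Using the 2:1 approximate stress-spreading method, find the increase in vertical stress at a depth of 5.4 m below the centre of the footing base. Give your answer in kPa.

Δσ_z ≈ 28.8 kPa

By the 2:1 method the load spreads at 1 horizontal : 2 vertical, so at depth z the loaded area has grown by z in each plan dimension:
Δσ = qBL/((B+z)(L+z)) = 159×4×4/((4+5.4)(4+5.4)) = 28.791 kPa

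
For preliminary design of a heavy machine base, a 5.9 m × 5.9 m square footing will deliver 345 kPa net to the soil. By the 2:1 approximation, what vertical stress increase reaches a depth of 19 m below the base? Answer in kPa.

By the 2:1 method the load spreads at 1 horizontal : 2 vertical, so at depth z the loaded area has grown by z in each plan dimension:
Δσ = qBL/((B+z)(L+z)) = 345×5.9×5.9/((5.9+19)(5.9+19)) = 19.37 kPa

Δσ_z ≈ 19.4 kPa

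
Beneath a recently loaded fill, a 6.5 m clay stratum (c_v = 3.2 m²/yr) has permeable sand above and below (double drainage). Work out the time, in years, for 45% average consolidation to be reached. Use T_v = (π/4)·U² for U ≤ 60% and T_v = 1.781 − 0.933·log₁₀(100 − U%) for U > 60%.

Drainage path length: H_d = H/2 = 3.25 m (double drainage).
U ≤ 60%: T_v = (π/4)·U² = (π/4)×0.45² = 0.15904.
t = T_v·H_d²/c_v = 0.15904×3.25²/3.2 = 0.525 years.

t ≈ 0.525 years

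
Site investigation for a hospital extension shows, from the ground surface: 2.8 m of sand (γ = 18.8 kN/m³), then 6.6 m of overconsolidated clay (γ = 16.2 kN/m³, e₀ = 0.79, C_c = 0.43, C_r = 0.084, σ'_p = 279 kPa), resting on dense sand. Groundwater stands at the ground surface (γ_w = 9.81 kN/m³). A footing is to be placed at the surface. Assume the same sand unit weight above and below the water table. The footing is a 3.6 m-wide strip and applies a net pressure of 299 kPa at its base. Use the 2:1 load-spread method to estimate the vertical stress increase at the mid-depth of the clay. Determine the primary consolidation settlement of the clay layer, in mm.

S_c ≈ 165 mm

Mid-depth of clay below the ground surface: z = 2.8 + 6.6/2 = 6.1 m.
Total vertical stress at mid-clay: σ_v = 18.8×2.8 + 16.2×3.3 = 106.1 kPa.
Pore pressure: u = 9.81×(6.1 − 0) = 59.841 kPa.
Initial effective stress: σ'_0 = σ_v − u = 106.1 − 59.841 = 46.259 kPa.
Stress increase at mid-clay by the 2:1 spreading method:
Δσ = qB/(B+z) = 299×3.6/(3.6+6.1) = 110.97 kPa
Final effective stress: σ'_f = 46.259 + 110.97 = 157.23 kPa.
σ'_f = 157.23 ≤ σ'_p = 279 kPa, so the clay remains overconsolidated and only the recompression index applies:
S_c = C_r·H/(1+e₀)·log₁₀(σ'_f/σ'_0) = 0.084×6.6/1.79×log₁₀(157.23/46.259)
    = 0.30972 × 0.53134 = 0.1646 m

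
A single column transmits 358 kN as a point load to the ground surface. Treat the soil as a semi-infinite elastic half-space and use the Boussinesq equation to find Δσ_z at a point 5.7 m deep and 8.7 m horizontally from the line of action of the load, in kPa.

Δσ_z ≈ 0.26 kPa

Boussinesq vertical stress below a point load on an elastic half-space:
Δσ_z = 3P/(2πz²) · [1 + (r/z)²]^(−5/2)
r/z = 8.7/5.7 = 1.5263; [1+(r/z)²]^(−5/2) = 0.049432.
Δσ_z = 3×358/(2π×5.7²) × 0.049432 = 5.2611 × 0.049432 = 0.2601 kPa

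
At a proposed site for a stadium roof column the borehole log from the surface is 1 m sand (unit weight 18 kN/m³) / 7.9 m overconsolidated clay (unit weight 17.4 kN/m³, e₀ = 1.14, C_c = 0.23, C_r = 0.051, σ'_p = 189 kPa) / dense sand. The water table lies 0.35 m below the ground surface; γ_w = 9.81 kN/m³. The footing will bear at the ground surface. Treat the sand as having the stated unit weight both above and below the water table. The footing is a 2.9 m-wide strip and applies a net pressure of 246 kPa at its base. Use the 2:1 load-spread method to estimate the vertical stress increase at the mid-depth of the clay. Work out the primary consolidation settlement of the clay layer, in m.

S_c ≈ 0.0947 m

Mid-depth of clay below the ground surface: z = 1 + 7.9/2 = 4.95 m.
Total vertical stress at mid-clay: σ_v = 18×1 + 17.4×3.95 = 86.73 kPa.
Pore pressure: u = 9.81×(4.95 − 0.35) = 45.126 kPa.
Initial effective stress: σ'_0 = σ_v − u = 86.73 − 45.126 = 41.604 kPa.
Stress increase at mid-clay by the 2:1 spreading method:
Δσ = qB/(B+z) = 246×2.9/(2.9+4.95) = 90.879 kPa
Final effective stress: σ'_f = 41.604 + 90.879 = 132.48 kPa.
σ'_f = 132.48 ≤ σ'_p = 189 kPa, so the clay remains overconsolidated and only the recompression index applies:
S_c = C_r·H/(1+e₀)·log₁₀(σ'_f/σ'_0) = 0.051×7.9/2.14×log₁₀(132.48/41.604)
    = 0.18827 × 0.50302 = 0.0947 m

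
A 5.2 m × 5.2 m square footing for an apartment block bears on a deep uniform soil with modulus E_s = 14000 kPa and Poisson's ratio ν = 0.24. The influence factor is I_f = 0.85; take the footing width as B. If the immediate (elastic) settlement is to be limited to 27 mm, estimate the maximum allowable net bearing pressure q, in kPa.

S_e = q·B·(1−ν²)/E_s · I_f  ⇒  q = S_e·E_s / (B·(1−ν²)·I_f).
q = 0.027 × 14000 / (5.2 × 0.9424 × 0.85) = 90.75 kPa

q ≈ 90.7 kPa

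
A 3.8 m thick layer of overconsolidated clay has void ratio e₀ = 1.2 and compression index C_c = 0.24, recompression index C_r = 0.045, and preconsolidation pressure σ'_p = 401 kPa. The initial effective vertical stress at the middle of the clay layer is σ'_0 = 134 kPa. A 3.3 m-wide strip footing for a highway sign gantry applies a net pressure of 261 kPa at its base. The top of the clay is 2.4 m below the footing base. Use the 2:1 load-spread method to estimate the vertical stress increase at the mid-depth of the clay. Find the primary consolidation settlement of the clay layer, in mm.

Mid-depth of clay below the footing base: z = 2.4 + 3.8/2 = 4.3 m.
Stress increase at mid-clay by the 2:1 spreading method:
Δσ = qB/(B+z) = 261×3.3/(3.3+4.3) = 113.33 kPa
Final effective stress: σ'_f = 134 + 113.33 = 247.33 kPa.
σ'_f = 247.33 ≤ σ'_p = 401 kPa, so the clay remains overconsolidated and only the recompression index applies:
S_c = C_r·H/(1+e₀)·log₁₀(σ'_f/σ'_0) = 0.045×3.8/2.2×log₁₀(247.33/134)
    = 0.077729 × 0.26617 = 0.02069 m

S_c ≈ 20.7 mm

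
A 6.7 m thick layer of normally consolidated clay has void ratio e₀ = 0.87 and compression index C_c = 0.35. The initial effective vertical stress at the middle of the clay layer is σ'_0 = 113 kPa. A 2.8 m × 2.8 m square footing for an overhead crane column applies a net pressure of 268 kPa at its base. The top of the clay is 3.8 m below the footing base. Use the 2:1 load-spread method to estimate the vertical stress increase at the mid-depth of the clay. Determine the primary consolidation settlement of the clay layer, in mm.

Mid-depth of clay below the footing base: z = 3.8 + 6.7/2 = 7.15 m.
Stress increase at mid-clay by the 2:1 spreading method:
Δσ = qBL/((B+z)(L+z)) = 268×2.8×2.8/((2.8+7.15)(2.8+7.15)) = 21.223 kPa
Final effective stress: σ'_f = σ'_0 + Δσ = 113 + 21.223 = 134.22 kPa.
Normally consolidated clay, so the full stress increment lies on the virgin compression line:
S_c = C_c·H/(1+e₀)·log₁₀(σ'_f/σ'_0) = 0.35×6.7/(1+0.87)×log₁₀(134.22/113)
    = 1.254 × 0.074739 = 0.09372 m

S_c ≈ 93.7 mm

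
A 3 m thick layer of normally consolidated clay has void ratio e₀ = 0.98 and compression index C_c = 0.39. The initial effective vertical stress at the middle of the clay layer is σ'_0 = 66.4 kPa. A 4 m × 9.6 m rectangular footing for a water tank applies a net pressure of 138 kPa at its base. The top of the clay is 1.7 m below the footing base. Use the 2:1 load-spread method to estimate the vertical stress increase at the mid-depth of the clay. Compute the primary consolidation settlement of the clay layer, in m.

S_c ≈ 0.16 m

Mid-depth of clay below the footing base: z = 1.7 + 3/2 = 3.2 m.
Stress increase at mid-clay by the 2:1 spreading method:
Δσ = qBL/((B+z)(L+z)) = 138×4×9.6/((4+3.2)(9.6+3.2)) = 57.5 kPa
Final effective stress: σ'_f = σ'_0 + Δσ = 66.4 + 57.5 = 123.9 kPa.
Normally consolidated clay, so the full stress increment lies on the virgin compression line:
S_c = C_c·H/(1+e₀)·log₁₀(σ'_f/σ'_0) = 0.39×3/(1+0.98)×log₁₀(123.9/66.4)
    = 0.59091 × 0.2709 = 0.1601 m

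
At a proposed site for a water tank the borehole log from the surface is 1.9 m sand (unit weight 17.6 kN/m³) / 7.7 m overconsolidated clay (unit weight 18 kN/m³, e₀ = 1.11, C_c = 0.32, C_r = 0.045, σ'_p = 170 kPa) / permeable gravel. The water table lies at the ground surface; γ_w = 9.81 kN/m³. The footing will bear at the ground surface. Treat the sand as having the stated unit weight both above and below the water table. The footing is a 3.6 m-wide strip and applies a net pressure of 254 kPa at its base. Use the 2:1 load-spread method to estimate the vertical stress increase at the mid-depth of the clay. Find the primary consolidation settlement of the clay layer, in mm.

Mid-depth of clay below the ground surface: z = 1.9 + 7.7/2 = 5.75 m.
Total vertical stress at mid-clay: σ_v = 17.6×1.9 + 18×3.85 = 102.74 kPa.
Pore pressure: u = 9.81×(5.75 − 0) = 56.408 kPa.
Initial effective stress: σ'_0 = σ_v − u = 102.74 − 56.408 = 46.332 kPa.
Stress increase at mid-clay by the 2:1 spreading method:
Δσ = qB/(B+z) = 254×3.6/(3.6+5.75) = 97.797 kPa
Final effective stress: σ'_f = 46.332 + 97.797 = 144.13 kPa.
σ'_f = 144.13 ≤ σ'_p = 170 kPa, so the clay remains overconsolidated and only the recompression index applies:
S_c = C_r·H/(1+e₀)·log₁₀(σ'_f/σ'_0) = 0.045×7.7/2.11×log₁₀(144.13/46.332)
    = 0.16422 × 0.49287 = 0.08094 m

S_c ≈ 80.9 mm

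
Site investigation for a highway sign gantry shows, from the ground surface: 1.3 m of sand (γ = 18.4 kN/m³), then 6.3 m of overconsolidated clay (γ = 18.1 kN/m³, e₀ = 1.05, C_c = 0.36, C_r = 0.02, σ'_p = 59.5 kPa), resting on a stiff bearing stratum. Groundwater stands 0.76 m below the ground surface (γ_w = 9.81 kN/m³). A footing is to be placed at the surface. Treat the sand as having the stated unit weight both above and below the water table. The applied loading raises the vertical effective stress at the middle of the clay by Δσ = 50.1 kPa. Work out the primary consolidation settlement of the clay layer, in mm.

S_c ≈ 232 mm

Mid-depth of clay below the ground surface: z = 1.3 + 6.3/2 = 4.45 m.
Total vertical stress at mid-clay: σ_v = 18.4×1.3 + 18.1×3.15 = 80.935 kPa.
Pore pressure: u = 9.81×(4.45 − 0.76) = 36.199 kPa.
Initial effective stress: σ'_0 = σ_v − u = 80.935 − 36.199 = 44.736 kPa.
Final effective stress: σ'_f = 44.736 + 50.1 = 94.836 kPa.
σ'_f = 94.836 > σ'_p = 59.5 kPa, so the stress path crosses the preconsolidation pressure — recompression up to σ'_p, then virgin compression beyond:
S_c = H/(1+e₀)·[C_r·log₁₀(σ'_p/σ'_0) + C_c·log₁₀(σ'_f/σ'_p)]
    = 6.3/2.05 × [0.02×log₁₀(59.5/44.736) + 0.36×log₁₀(94.836/59.5)]
    = 3.0732 × [0.0024772 + 0.072884] = 0.2316 m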